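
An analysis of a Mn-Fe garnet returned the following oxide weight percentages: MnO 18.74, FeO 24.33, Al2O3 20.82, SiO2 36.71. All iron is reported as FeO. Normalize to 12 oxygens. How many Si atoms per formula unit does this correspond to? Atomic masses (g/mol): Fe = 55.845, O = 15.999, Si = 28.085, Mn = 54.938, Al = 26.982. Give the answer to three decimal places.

3.008 Si apfu

18.74 wt% MnO ÷ 70.937 g/mol = 0.26418 mol, giving 0.26418 Mn and 0.26418 O.
24.33 wt% FeO ÷ 71.844 g/mol = 0.33865 mol, giving 0.33865 Fe and 0.33865 O.
20.82 wt% Al2O3 ÷ 101.961 g/mol = 0.20420 mol, giving 0.40840 Al and 0.61260 O.
36.71 wt% SiO2 ÷ 60.083 g/mol = 0.61099 mol, giving 0.61099 Si and 1.22198 O.
Oxygen sums to 2.43741; scaling by 12/2.43741 = 4.92326 puts the formula on 12 O.
Si: 0.61099 × 4.92326 = 3.008 atoms per formula unit.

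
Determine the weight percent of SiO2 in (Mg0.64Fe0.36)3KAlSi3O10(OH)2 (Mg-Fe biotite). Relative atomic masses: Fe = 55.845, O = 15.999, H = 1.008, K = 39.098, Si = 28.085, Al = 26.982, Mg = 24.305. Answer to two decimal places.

Formula mass = 451.317 g/mol.
3 Si → 3.0000 mol SiO2 per formula unit; M(SiO2) = 60.083, so SiO2 mass = 180.249 g.
180.249/451.317 × 100 = 39.94 wt%.

39.94 wt%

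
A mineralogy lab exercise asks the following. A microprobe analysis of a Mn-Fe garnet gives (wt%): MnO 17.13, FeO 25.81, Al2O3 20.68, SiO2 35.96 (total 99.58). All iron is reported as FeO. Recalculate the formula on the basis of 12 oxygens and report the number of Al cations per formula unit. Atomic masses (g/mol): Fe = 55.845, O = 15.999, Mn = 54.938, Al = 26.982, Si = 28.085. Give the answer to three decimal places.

2.023 Al apfu

MnO (M=70.937): mol = 0.24148; Mn = 0.24148, O = 0.24148.
FeO (M=71.844): mol = 0.35925; Fe = 0.35925, O = 0.35925.
Al2O3 (M=101.961): mol = 0.20282; Al = 0.40564, O = 0.60846.
SiO2 (M=60.083): mol = 0.59851; Si = 0.59851, O = 1.19702.
ΣO = 2.40621; factor = 12/ΣO = 4.98710.
Al apfu = 0.40564 × 4.98710 = 2.023.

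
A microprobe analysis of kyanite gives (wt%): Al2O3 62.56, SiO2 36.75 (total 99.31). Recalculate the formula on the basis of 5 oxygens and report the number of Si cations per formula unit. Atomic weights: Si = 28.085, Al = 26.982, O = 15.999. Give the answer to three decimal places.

Al2O3 (M=101.961): mol = 0.61357; Al = 1.22714, O = 1.84071.
SiO2 (M=60.083): mol = 0.61165; Si = 0.61165, O = 1.22330.
ΣO = 3.06401; factor = 5/ΣO = 1.63185.
Si apfu = 0.61165 × 1.63185 = 0.998.

0.998 Si apfu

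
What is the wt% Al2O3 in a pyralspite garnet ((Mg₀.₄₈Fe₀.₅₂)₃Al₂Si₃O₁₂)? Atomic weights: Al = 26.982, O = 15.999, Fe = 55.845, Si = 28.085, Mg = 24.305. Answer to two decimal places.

M((Mg₀.₄₈Fe₀.₅₂)₃Al₂Si₃O₁₂) = 452.324 g/mol; M(Al2O3) = 101.961 g/mol.
Moles Al2O3 per formula unit = 2 Al ÷ 2 = 1.0000.
Al2O3 fraction = (1.0000 × 101.961) / 452.324 = 101.961/452.324 = 0.2254.

22.54 wt%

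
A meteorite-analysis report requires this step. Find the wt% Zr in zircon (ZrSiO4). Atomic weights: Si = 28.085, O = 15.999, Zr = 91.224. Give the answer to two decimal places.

Formula mass = 1×91.224 + 1×28.085 + 4×15.999 = 183.305 g/mol, of which 91.224 g is Zr.
So Zr makes up 91.224/183.305 = 0.4977 of the mass, i.e. 49.77%.

49.77 mass %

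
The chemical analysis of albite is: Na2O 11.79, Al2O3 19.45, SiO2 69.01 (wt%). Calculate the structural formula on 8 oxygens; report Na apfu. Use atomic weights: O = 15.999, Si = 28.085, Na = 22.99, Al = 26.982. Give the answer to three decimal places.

Na2O: 11.79/61.979 = 0.19023 mol → 0.38046 mol Na, 0.19023 mol O.
Al2O3: 19.45/101.961 = 0.19076 mol → 0.38152 mol Al, 0.57228 mol O.
SiO2: 69.01/60.083 = 1.14858 mol → 1.14858 mol Si, 2.29716 mol O.
Total oxygen = 3.05967 mol. Normalization factor = 8/3.05967 = 2.61466.
Na per 8 O = 0.38046 × 2.61466 = 0.995.

0.995 Na apfu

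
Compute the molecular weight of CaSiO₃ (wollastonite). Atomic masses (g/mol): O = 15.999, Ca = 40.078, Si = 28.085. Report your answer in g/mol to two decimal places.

116.16 g/mol

Ca: 1 × 40.078 = 40.0780
Si: 1 × 28.085 = 28.0850
O: 3 × 15.999 = 47.9970
Summing the contributions gives the formula mass.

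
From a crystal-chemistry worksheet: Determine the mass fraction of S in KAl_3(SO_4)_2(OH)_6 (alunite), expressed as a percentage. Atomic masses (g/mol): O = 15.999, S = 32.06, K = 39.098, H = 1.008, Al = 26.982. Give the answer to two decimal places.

15.48 wt%

M(KAl_3(SO_4)_2(OH)_6) = 414.198 g/mol.
S contributes 2 × 32.06 = 64.120 g per mole.
64.120/414.198 = 0.1548 → 15.48%.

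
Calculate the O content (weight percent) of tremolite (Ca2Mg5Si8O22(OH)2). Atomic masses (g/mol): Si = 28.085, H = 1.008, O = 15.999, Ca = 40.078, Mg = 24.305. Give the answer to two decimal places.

Formula mass = 2*40.078 + 5*24.305 + 8*28.085 + 24*15.999 + 2*1.008 = 812.353 g/mol, of which 383.976 g is O.
So O makes up 383.976/812.353 = 0.4727 of the mass, i.e. 47.27%.

47.27 weight percent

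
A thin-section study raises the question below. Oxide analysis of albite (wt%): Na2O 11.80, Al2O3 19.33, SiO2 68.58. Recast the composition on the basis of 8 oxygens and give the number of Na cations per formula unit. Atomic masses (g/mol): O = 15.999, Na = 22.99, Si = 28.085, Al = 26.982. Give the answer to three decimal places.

1.001 Na apfu

11.80 wt% Na2O ÷ 61.979 g/mol = 0.19039 mol, giving 0.38078 Na and 0.19039 O.
19.33 wt% Al2O3 ÷ 101.961 g/mol = 0.18958 mol, giving 0.37916 Al and 0.56874 O.
68.58 wt% SiO2 ÷ 60.083 g/mol = 1.14142 mol, giving 1.14142 Si and 2.28284 O.
Oxygen sums to 3.04197; scaling by 8/3.04197 = 2.62987 puts the formula on 8 O.
Na: 0.38078 × 2.62987 = 1.001 atoms per formula unit.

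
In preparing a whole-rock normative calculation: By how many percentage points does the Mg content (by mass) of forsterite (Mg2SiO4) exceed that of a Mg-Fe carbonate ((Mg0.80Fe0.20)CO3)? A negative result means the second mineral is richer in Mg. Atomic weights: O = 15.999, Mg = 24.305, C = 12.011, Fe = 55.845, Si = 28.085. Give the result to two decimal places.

M(Mg2SiO4) = 140.691 g/mol, so wt% Mg = 48.610/140.691 × 100 = 34.55%.
M((Mg0.80Fe0.20)CO3) = 90.621 g/mol, so wt% Mg = 19.444/90.621 × 100 = 21.46%.
34.55 − 21.46 = 13.09 pp.

13.09 percentage points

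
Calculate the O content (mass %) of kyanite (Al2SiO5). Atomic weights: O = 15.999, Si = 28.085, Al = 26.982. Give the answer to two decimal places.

49.37 mass %

Molar mass of Al2SiO5: 2*26.982 + 1*28.085 + 5*15.999 = 162.044 g/mol.
Mass of O per formula unit: 5 × 15.999 = 79.995 g.
Weight fraction O = 79.995 / 162.044 = 0.4937.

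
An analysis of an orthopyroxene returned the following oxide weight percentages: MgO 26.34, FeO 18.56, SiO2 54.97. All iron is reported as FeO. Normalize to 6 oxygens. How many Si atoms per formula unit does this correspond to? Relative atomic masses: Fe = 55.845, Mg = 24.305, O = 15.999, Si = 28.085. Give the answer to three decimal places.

26.34 wt% MgO ÷ 40.304 g/mol = 0.65353 mol, giving 0.65353 Mg and 0.65353 O.
18.56 wt% FeO ÷ 71.844 g/mol = 0.25834 mol, giving 0.25834 Fe and 0.25834 O.
54.97 wt% SiO2 ÷ 60.083 g/mol = 0.91490 mol, giving 0.91490 Si and 1.82980 O.
Oxygen sums to 2.74167; scaling by 6/2.74167 = 2.18845 puts the formula on 6 O.
Si: 0.91490 × 2.18845 = 2.002 atoms per formula unit.

2.002 Si apfu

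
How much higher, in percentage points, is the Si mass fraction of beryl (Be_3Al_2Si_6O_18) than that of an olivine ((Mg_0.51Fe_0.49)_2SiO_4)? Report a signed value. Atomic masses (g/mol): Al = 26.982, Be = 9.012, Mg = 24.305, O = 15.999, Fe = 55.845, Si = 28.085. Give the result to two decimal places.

M(Be_3Al_2Si_6O_18) = 537.492 g/mol, so wt% Si = 168.510/537.492 × 100 = 31.35%.
M((Mg_0.51Fe_0.49)_2SiO_4) = 171.600 g/mol, so wt% Si = 28.085/171.600 × 100 = 16.37%.
31.35 − 16.37 = 14.98 pp.

14.98 percentage points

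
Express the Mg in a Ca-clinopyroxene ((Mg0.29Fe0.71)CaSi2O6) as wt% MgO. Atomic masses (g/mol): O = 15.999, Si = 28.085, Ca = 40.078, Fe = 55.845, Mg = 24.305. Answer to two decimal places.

Formula mass = 238.940 g/mol.
0.29 Mg → 0.2900 mol MgO per formula unit; M(MgO) = 40.304, so MgO mass = 11.688 g.
11.688/238.940 × 100 = 4.89 wt%.

4.89 wt%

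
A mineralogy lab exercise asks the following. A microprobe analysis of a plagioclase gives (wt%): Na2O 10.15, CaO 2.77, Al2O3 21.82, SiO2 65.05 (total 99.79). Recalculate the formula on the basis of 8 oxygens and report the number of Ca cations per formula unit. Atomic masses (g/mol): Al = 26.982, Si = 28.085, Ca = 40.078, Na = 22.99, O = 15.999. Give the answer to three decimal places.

0.131 Ca apfu

Na2O: 10.15/61.979 = 0.16377 mol → 0.32754 mol Na, 0.16377 mol O.
CaO: 2.77/56.077 = 0.04940 mol → 0.04940 mol Ca, 0.04940 mol O.
Al2O3: 21.82/101.961 = 0.21400 mol → 0.42800 mol Al, 0.64200 mol O.
SiO2: 65.05/60.083 = 1.08267 mol → 1.08267 mol Si, 2.16534 mol O.
Total oxygen = 3.02051 mol. Normalization factor = 8/3.02051 = 2.64856.
Ca per 8 O = 0.04940 × 2.64856 = 0.131.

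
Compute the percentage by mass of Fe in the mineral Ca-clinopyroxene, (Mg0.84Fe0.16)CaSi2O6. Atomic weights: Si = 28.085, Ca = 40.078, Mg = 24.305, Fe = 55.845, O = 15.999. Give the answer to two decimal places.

Molar mass of (Mg0.84Fe0.16)CaSi2O6: 0.84*24.305 + 0.16*55.845 + 1*40.078 + 2*28.085 + 6*15.999 = 221.593 g/mol.
Mass of Fe per formula unit: 0.16 × 55.845 = 8.935 g.
Weight fraction Fe = 8.935 / 221.593 = 0.0403.

4.03 mass %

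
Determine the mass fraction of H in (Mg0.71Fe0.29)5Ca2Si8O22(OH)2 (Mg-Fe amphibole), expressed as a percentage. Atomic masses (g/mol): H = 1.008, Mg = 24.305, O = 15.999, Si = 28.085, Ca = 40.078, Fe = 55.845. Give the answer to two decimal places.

0.23 weight percent

Molar mass of (Mg0.71Fe0.29)5Ca2Si8O22(OH)2: 3.55×24.305 + 1.45×55.845 + 2×40.078 + 8×28.085 + 24×15.999 + 2×1.008 = 858.086 g/mol.
Mass of H per formula unit: 2 × 1.008 = 2.016 g.
Weight fraction H = 2.016 / 858.086 = 0.0023.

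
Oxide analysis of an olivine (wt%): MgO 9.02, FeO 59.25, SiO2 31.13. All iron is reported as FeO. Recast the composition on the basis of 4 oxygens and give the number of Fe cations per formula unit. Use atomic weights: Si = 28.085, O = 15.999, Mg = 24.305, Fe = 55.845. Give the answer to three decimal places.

9.02 wt% MgO ÷ 40.304 g/mol = 0.22380 mol, giving 0.22380 Mg and 0.22380 O.
59.25 wt% FeO ÷ 71.844 g/mol = 0.82470 mol, giving 0.82470 Fe and 0.82470 O.
31.13 wt% SiO2 ÷ 60.083 g/mol = 0.51812 mol, giving 0.51812 Si and 1.03624 O.
Oxygen sums to 2.08474; scaling by 4/2.08474 = 1.91870 puts the formula on 4 O.
Fe: 0.82470 × 1.91870 = 1.582 atoms per formula unit.

1.582 Fe apfu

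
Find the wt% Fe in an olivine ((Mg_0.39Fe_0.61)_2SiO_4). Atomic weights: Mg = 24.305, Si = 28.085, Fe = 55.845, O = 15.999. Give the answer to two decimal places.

M((Mg_0.39Fe_0.61)_2SiO_4) = 179.170 g/mol.
Fe contributes 1.22 × 55.845 = 68.131 g per mole.
68.131/179.170 = 0.3803 → 38.03%.

38.03 wt%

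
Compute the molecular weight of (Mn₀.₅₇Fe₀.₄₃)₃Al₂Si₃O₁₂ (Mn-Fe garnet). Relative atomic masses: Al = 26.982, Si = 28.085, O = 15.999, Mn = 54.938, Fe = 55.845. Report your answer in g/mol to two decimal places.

The formula mass is the sum 1.71×54.938 + 1.29×55.845 + 2×26.982 + 3×28.085 + 12×15.999.

496.19 g/mol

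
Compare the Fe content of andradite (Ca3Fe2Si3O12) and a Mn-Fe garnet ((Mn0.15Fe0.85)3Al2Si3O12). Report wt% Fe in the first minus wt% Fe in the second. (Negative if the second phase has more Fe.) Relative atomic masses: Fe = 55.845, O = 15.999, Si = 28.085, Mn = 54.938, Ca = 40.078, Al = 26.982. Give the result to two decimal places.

First mineral: 111.690 g Fe in 508.167 g formula = 21.98 wt% Fe.
Second mineral: 142.405 g Fe in 497.334 g formula = 28.63 wt% Fe.
21.98% − 28.63% gives a difference of -6.65 percentage points.

-6.65 percentage points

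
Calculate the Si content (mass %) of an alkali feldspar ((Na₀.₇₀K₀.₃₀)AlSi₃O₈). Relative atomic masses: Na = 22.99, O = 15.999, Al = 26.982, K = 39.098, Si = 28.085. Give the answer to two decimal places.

31.55 mass %

Formula mass = 0.70*22.99 + 0.30*39.098 + 1*26.982 + 3*28.085 + 8*15.999 = 267.051 g/mol, of which 84.255 g is Si.
So Si makes up 84.255/267.051 = 0.3155 of the mass, i.e. 31.55%.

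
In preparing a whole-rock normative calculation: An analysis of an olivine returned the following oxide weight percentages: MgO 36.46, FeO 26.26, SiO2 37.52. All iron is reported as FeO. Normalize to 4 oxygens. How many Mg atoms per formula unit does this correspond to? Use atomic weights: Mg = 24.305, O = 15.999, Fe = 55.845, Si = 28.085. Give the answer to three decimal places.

1.436 Mg apfu

36.46 wt% MgO ÷ 40.304 g/mol = 0.90462 mol, giving 0.90462 Mg and 0.90462 O.
26.26 wt% FeO ÷ 71.844 g/mol = 0.36551 mol, giving 0.36551 Fe and 0.36551 O.
37.52 wt% SiO2 ÷ 60.083 g/mol = 0.62447 mol, giving 0.62447 Si and 1.24894 O.
Oxygen sums to 2.51907; scaling by 4/2.51907 = 1.58789 puts the formula on 4 O.
Mg: 0.90462 × 1.58789 = 1.436 atoms per formula unit.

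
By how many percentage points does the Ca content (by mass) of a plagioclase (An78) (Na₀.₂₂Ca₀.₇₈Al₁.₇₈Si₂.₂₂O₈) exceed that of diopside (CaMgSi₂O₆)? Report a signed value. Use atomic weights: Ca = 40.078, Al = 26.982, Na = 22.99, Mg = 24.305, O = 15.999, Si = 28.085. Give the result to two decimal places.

-7.13 percentage points

Ca in Na₀.₂₂Ca₀.₇₈Al₁.₇₈Si₂.₂₂O₈: molar mass 274.687 g/mol; 0.78×40.078 = 31.261 g → 11.38 wt%.
Ca in CaMgSi₂O₆: molar mass 216.547 g/mol; 1×40.078 = 40.078 g → 18.51 wt%.
Difference = 11.38 − 18.51 = -7.13 percentage points.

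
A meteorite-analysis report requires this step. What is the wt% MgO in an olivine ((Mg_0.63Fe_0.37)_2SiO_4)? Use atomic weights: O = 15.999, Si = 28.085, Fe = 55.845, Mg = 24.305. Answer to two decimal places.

30.96 wt%

M((Mg_0.63Fe_0.37)_2SiO_4) = 164.031 g/mol; M(MgO) = 40.304 g/mol.
Moles MgO per formula unit = 1.26 Mg ÷ 1 = 1.2600.
MgO fraction = (1.2600 × 40.304) / 164.031 = 50.783/164.031 = 0.3096.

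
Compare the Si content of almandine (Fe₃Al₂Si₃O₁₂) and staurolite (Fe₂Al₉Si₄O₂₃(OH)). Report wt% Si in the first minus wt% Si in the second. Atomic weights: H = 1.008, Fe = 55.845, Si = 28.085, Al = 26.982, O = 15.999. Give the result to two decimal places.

3.74 percentage points

M(Fe₃Al₂Si₃O₁₂) = 497.742 g/mol, so wt% Si = 84.255/497.742 × 100 = 16.93%.
M(Fe₂Al₉Si₄O₂₃(OH)) = 851.852 g/mol, so wt% Si = 112.340/851.852 × 100 = 13.19%.
16.93 − 13.19 = 3.74 pp.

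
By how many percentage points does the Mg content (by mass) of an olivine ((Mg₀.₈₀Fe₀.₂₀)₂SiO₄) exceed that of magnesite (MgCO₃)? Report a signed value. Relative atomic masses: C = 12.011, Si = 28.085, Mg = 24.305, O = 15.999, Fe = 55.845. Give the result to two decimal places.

-3.46 percentage points

First mineral: 38.888 g Mg in 153.307 g formula = 25.37 wt% Mg.
Second mineral: 24.305 g Mg in 84.313 g formula = 28.83 wt% Mg.
25.37% − 28.83% gives a difference of -3.46 percentage points.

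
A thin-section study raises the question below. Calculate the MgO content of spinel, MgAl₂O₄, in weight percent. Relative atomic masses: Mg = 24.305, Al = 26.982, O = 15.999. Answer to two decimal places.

28.33 wt%

Formula mass = 142.265 g/mol.
1 Mg → 1.0000 mol MgO per formula unit; M(MgO) = 40.304, so MgO mass = 40.304 g.
40.304/142.265 × 100 = 28.33 wt%.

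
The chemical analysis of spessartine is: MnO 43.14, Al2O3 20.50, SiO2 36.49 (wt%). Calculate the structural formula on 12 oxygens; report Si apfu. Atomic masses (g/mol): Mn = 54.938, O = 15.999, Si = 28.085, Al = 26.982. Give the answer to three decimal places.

3.004 Si apfu

43.14 wt% MnO ÷ 70.937 g/mol = 0.60815 mol, giving 0.60815 Mn and 0.60815 O.
20.50 wt% Al2O3 ÷ 101.961 g/mol = 0.20106 mol, giving 0.40212 Al and 0.60318 O.
36.49 wt% SiO2 ÷ 60.083 g/mol = 0.60733 mol, giving 0.60733 Si and 1.21466 O.
Oxygen sums to 2.42599; scaling by 12/2.42599 = 4.94643 puts the formula on 12 O.
Si: 0.60733 × 4.94643 = 3.004 atoms per formula unit.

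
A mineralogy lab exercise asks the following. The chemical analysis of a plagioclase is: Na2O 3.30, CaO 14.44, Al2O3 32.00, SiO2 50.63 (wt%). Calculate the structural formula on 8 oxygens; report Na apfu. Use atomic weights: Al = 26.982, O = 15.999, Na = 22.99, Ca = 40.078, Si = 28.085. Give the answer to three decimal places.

0.290 Na apfu

Na2O (M=61.979): mol = 0.05324; Na = 0.10648, O = 0.05324.
CaO (M=56.077): mol = 0.25750; Ca = 0.25750, O = 0.25750.
Al2O3 (M=101.961): mol = 0.31385; Al = 0.62770, O = 0.94155.
SiO2 (M=60.083): mol = 0.84267; Si = 0.84267, O = 1.68534.
ΣO = 2.93763; factor = 8/ΣO = 2.72328.
Na apfu = 0.10648 × 2.72328 = 0.290.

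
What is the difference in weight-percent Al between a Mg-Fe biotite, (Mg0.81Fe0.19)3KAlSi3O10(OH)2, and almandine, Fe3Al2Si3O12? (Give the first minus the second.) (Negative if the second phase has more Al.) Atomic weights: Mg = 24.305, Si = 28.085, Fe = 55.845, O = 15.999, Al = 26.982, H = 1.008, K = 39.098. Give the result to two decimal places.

M((Mg0.81Fe0.19)3KAlSi3O10(OH)2) = 435.232 g/mol, so wt% Al = 26.982/435.232 × 100 = 6.20%.
M(Fe3Al2Si3O12) = 497.742 g/mol, so wt% Al = 53.964/497.742 × 100 = 10.84%.
6.20 − 10.84 = -4.64 pp.

-4.64 percentage points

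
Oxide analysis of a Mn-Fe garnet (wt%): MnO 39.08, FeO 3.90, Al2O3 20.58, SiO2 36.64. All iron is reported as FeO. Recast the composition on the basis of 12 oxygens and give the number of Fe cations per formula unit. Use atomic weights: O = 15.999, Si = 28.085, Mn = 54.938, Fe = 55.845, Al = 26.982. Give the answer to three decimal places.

MnO (M=70.937): mol = 0.55091; Mn = 0.55091, O = 0.55091.
FeO (M=71.844): mol = 0.05428; Fe = 0.05428, O = 0.05428.
Al2O3 (M=101.961): mol = 0.20184; Al = 0.40368, O = 0.60552.
SiO2 (M=60.083): mol = 0.60982; Si = 0.60982, O = 1.21964.
ΣO = 2.43035; factor = 12/ΣO = 4.93756.
Fe apfu = 0.05428 × 4.93756 = 0.268.

0.268 Fe apfu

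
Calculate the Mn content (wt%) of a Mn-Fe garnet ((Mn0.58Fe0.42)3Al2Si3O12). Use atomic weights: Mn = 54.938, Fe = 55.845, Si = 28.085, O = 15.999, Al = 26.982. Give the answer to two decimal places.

19.27 wt%

Formula mass = 1.74·54.938 + 1.26·55.845 + 2·26.982 + 3·28.085 + 12·15.999 = 496.164 g/mol, of which 95.592 g is Mn.
So Mn makes up 95.592/496.164 = 0.1927 of the mass, i.e. 19.27%.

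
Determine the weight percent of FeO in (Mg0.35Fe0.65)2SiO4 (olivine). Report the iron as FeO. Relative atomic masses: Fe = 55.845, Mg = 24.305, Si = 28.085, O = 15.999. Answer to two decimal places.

51.40 wt%

M((Mg0.35Fe0.65)2SiO4) = 181.693 g/mol; M(FeO) = 71.844 g/mol.
Moles FeO per formula unit = 1.30 Fe ÷ 1 = 1.3000.
FeO fraction = (1.3000 × 71.844) / 181.693 = 93.397/181.693 = 0.5140.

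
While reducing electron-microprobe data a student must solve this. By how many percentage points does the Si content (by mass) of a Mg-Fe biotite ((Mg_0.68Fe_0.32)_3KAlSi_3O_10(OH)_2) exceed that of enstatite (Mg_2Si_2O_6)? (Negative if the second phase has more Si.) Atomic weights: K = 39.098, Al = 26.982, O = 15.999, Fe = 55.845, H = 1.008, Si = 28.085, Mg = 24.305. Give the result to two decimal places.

First mineral: 84.255 g Si in 447.532 g formula = 18.83 wt% Si.
Second mineral: 56.170 g Si in 200.774 g formula = 27.98 wt% Si.
18.83% − 27.98% gives a difference of -9.15 percentage points.

-9.15 percentage points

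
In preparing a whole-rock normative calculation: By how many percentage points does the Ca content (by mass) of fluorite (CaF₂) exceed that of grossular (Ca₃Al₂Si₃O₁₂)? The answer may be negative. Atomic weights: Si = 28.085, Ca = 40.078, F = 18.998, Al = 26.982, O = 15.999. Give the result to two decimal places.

M(CaF₂) = 78.074 g/mol, so wt% Ca = 40.078/78.074 × 100 = 51.33%.
M(Ca₃Al₂Si₃O₁₂) = 450.441 g/mol, so wt% Ca = 120.234/450.441 × 100 = 26.69%.
51.33 − 26.69 = 24.64 pp.

24.64 percentage points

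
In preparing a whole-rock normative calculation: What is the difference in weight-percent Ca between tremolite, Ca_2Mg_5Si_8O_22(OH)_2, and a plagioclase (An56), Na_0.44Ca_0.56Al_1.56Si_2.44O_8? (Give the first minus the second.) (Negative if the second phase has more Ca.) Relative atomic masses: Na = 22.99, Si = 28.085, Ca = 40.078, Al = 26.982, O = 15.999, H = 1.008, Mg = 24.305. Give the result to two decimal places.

First mineral: 80.156 g Ca in 812.353 g formula = 9.87 wt% Ca.
Second mineral: 22.444 g Ca in 271.171 g formula = 8.28 wt% Ca.
9.87% − 8.28% gives a difference of 1.59 percentage points.

1.59 percentage points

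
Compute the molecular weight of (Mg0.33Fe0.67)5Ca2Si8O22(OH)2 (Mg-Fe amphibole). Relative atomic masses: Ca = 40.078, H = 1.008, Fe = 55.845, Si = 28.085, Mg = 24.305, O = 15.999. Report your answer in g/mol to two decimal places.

The formula mass is the sum 1.65·24.305 + 3.35·55.845 + 2·40.078 + 8·28.085 + 24·15.999 + 2·1.008.

918.01 g/mol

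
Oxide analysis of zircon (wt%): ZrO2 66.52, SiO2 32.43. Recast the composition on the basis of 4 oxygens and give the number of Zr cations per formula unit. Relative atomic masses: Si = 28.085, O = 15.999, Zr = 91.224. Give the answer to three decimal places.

ZrO2 (M=123.222): mol = 0.53984; Zr = 0.53984, O = 1.07968.
SiO2 (M=60.083): mol = 0.53975; Si = 0.53975, O = 1.07950.
ΣO = 2.15918; factor = 4/ΣO = 1.85256.
Zr apfu = 0.53984 × 1.85256 = 1.000.

1.000 Zr apfu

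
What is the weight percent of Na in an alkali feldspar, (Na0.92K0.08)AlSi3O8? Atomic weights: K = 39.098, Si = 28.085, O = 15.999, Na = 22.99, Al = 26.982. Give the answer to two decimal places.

Molar mass of (Na0.92K0.08)AlSi3O8: 0.92×22.99 + 0.08×39.098 + 1×26.982 + 3×28.085 + 8×15.999 = 263.508 g/mol.
Mass of Na per formula unit: 0.92 × 22.99 = 21.151 g.
Weight fraction Na = 21.151 / 263.508 = 0.0803.

8.03 wt%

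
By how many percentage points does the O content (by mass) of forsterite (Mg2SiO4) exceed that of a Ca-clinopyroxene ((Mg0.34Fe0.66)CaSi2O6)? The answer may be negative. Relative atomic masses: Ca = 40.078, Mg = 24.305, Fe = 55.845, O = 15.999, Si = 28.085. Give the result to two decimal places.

O in Mg2SiO4: molar mass 140.691 g/mol; 4×15.999 = 63.996 g → 45.49 wt%.
O in (Mg0.34Fe0.66)CaSi2O6: molar mass 237.363 g/mol; 6×15.999 = 95.994 g → 40.44 wt%.
Difference = 45.49 − 40.44 = 5.05 percentage points.

5.05 percentage points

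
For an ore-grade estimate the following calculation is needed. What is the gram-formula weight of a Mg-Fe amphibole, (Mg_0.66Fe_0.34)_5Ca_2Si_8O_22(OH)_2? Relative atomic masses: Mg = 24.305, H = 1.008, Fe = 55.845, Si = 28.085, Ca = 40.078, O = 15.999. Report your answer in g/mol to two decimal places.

865.97 g/mol

The formula mass is the sum 3.30×24.305 + 1.70×55.845 + 2×40.078 + 8×28.085 + 24×15.999 + 2×1.008.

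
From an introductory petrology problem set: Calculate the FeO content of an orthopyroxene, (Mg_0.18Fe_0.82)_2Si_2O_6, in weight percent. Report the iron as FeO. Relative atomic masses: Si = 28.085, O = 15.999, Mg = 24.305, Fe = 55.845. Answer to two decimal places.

46.66 wt%

Molar mass of (Mg_0.18Fe_0.82)_2Si_2O_6 = 0.36*24.305 + 1.64*55.845 + 2*28.085 + 6*15.999 = 252.500 g/mol.
Each formula unit contains 1.64 Fe, equivalent to 1.64/1 = 1.6400 mol FeO.
M(FeO) = 1×55.845 + 1×15.999 = 71.844 g/mol.
Mass of FeO per formula unit = 1.6400 × 71.844 = 117.824 g.
FeO wt% = 117.824 / 252.500 × 100 = 46.66%.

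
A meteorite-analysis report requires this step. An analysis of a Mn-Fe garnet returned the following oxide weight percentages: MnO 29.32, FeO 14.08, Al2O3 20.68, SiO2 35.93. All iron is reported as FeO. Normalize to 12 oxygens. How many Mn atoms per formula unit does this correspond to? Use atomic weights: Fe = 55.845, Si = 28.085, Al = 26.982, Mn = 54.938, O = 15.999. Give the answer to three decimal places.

MnO (M=70.937): mol = 0.41332; Mn = 0.41332, O = 0.41332.
FeO (M=71.844): mol = 0.19598; Fe = 0.19598, O = 0.19598.
Al2O3 (M=101.961): mol = 0.20282; Al = 0.40564, O = 0.60846.
SiO2 (M=60.083): mol = 0.59801; Si = 0.59801, O = 1.19602.
ΣO = 2.41378; factor = 12/ΣO = 4.97146.
Mn apfu = 0.41332 × 4.97146 = 2.055.

2.055 Mn apfu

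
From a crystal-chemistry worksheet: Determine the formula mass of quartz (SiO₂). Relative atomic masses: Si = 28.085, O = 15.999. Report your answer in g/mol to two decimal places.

60.08 g/mol

Si: 1 × 28.085 = 28.0850
O: 2 × 15.999 = 31.9980
Summing the contributions gives the formula mass.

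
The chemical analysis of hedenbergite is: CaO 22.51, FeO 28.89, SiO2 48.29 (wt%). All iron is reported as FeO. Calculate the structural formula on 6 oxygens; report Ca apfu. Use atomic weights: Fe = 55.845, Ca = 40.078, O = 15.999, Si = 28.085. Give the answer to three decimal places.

22.51 wt% CaO ÷ 56.077 g/mol = 0.40141 mol, giving 0.40141 Ca and 0.40141 O.
28.89 wt% FeO ÷ 71.844 g/mol = 0.40212 mol, giving 0.40212 Fe and 0.40212 O.
48.29 wt% SiO2 ÷ 60.083 g/mol = 0.80372 mol, giving 0.80372 Si and 1.60744 O.
Oxygen sums to 2.41097; scaling by 6/2.41097 = 2.48862 puts the formula on 6 O.
Ca: 0.40141 × 2.48862 = 0.999 atoms per formula unit.

0.999 Ca apfu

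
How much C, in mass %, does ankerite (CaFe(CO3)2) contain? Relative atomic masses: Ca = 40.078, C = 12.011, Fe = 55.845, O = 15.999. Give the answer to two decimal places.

M(CaFe(CO3)2) = 215.939 g/mol.
C contributes 2 × 12.011 = 24.022 g per mole.
24.022/215.939 = 0.1112 → 11.12%.

11.12 mass %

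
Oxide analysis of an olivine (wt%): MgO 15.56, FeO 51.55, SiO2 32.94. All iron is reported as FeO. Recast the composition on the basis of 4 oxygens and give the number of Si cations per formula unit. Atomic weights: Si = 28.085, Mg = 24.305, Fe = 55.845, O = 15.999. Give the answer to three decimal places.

0.997 Si apfu

MgO: 15.56/40.304 = 0.38607 mol → 0.38607 mol Mg, 0.38607 mol O.
FeO: 51.55/71.844 = 0.71753 mol → 0.71753 mol Fe, 0.71753 mol O.
SiO2: 32.94/60.083 = 0.54824 mol → 0.54824 mol Si, 1.09648 mol O.
Total oxygen = 2.20008 mol. Normalization factor = 4/2.20008 = 1.81812.
Si per 4 O = 0.54824 × 1.81812 = 0.997.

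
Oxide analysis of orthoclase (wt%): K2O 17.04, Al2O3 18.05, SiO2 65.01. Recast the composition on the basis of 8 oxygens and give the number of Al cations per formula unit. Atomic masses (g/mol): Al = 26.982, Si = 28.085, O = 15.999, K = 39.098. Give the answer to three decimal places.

0.985 Al apfu

K2O: 17.04/94.195 = 0.18090 mol → 0.36180 mol K, 0.18090 mol O.
Al2O3: 18.05/101.961 = 0.17703 mol → 0.35406 mol Al, 0.53109 mol O.
SiO2: 65.01/60.083 = 1.08200 mol → 1.08200 mol Si, 2.16400 mol O.
Total oxygen = 2.87599 mol. Normalization factor = 8/2.87599 = 2.78165.
Al per 8 O = 0.35406 × 2.78165 = 0.985.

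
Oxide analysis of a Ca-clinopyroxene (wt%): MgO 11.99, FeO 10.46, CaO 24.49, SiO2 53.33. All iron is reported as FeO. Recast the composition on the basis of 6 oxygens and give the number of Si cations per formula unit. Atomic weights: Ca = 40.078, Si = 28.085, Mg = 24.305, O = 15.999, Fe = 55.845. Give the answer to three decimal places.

MgO: 11.99/40.304 = 0.29749 mol → 0.29749 mol Mg, 0.29749 mol O.
FeO: 10.46/71.844 = 0.14559 mol → 0.14559 mol Fe, 0.14559 mol O.
CaO: 24.49/56.077 = 0.43672 mol → 0.43672 mol Ca, 0.43672 mol O.
SiO2: 53.33/60.083 = 0.88761 mol → 0.88761 mol Si, 1.77522 mol O.
Total oxygen = 2.65502 mol. Normalization factor = 6/2.65502 = 2.25987.
Si per 6 O = 0.88761 × 2.25987 = 2.006.

2.006 Si apfu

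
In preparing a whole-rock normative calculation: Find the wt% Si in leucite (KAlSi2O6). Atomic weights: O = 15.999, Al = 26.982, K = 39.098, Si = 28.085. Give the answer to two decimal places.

Molar mass of KAlSi2O6: 1×39.098 + 1×26.982 + 2×28.085 + 6×15.999 = 218.244 g/mol.
Mass of Si per formula unit: 2 × 28.085 = 56.170 g.
Weight fraction Si = 56.170 / 218.244 = 0.2574.

25.74 wt%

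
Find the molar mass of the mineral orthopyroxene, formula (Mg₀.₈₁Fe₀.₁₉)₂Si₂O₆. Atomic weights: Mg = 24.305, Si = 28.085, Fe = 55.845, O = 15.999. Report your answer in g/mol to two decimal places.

212.76 g/mol

Mg: 1.62 × 24.305 = 39.3741
Fe: 0.38 × 55.845 = 21.2211
Si: 2 × 28.085 = 56.1700
O: 6 × 15.999 = 95.9940
Summing the contributions gives the formula mass.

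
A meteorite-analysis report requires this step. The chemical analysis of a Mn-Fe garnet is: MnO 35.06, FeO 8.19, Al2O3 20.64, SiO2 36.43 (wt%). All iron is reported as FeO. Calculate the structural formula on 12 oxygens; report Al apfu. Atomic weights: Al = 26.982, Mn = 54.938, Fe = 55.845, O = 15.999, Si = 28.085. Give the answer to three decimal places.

2.001 Al apfu

MnO (M=70.937): mol = 0.49424; Mn = 0.49424, O = 0.49424.
FeO (M=71.844): mol = 0.11400; Fe = 0.11400, O = 0.11400.
Al2O3 (M=101.961): mol = 0.20243; Al = 0.40486, O = 0.60729.
SiO2 (M=60.083): mol = 0.60633; Si = 0.60633, O = 1.21266.
ΣO = 2.42819; factor = 12/ΣO = 4.94195.
Al apfu = 0.40486 × 4.94195 = 2.001.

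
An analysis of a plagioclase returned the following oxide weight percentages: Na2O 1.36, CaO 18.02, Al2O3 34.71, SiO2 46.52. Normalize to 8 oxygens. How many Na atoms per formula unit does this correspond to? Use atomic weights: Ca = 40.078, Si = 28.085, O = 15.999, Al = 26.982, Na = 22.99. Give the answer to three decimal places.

1.36 wt% Na2O ÷ 61.979 g/mol = 0.02194 mol, giving 0.04388 Na and 0.02194 O.
18.02 wt% CaO ÷ 56.077 g/mol = 0.32134 mol, giving 0.32134 Ca and 0.32134 O.
34.71 wt% Al2O3 ÷ 101.961 g/mol = 0.34042 mol, giving 0.68084 Al and 1.02126 O.
46.52 wt% SiO2 ÷ 60.083 g/mol = 0.77426 mol, giving 0.77426 Si and 1.54852 O.
Oxygen sums to 2.91306; scaling by 8/2.91306 = 2.74625 puts the formula on 8 O.
Na: 0.04388 × 2.74625 = 0.121 atoms per formula unit.

0.121 Na apfu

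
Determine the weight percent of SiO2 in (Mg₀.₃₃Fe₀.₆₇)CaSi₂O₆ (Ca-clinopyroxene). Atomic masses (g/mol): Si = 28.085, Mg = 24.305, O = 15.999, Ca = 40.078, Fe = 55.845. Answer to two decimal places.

Molar mass of (Mg₀.₃₃Fe₀.₆₇)CaSi₂O₆ = 0.33·24.305 + 0.67·55.845 + 1·40.078 + 2·28.085 + 6·15.999 = 237.679 g/mol.
Each formula unit contains 2 Si, equivalent to 2/1 = 2.0000 mol SiO2.
M(SiO2) = 1×28.085 + 2×15.999 = 60.083 g/mol.
Mass of SiO2 per formula unit = 2.0000 × 60.083 = 120.166 g.
SiO2 wt% = 120.166 / 237.679 × 100 = 50.56%.

50.56 wt%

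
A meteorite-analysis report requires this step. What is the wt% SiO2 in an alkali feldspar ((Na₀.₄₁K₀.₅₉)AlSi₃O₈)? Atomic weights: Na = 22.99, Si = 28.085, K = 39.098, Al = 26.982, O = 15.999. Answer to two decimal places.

66.34 wt%

Molar mass of (Na₀.₄₁K₀.₅₉)AlSi₃O₈ = 0.41*22.99 + 0.59*39.098 + 1*26.982 + 3*28.085 + 8*15.999 = 271.723 g/mol.
Each formula unit contains 3 Si, equivalent to 3/1 = 3.0000 mol SiO2.
M(SiO2) = 1×28.085 + 2×15.999 = 60.083 g/mol.
Mass of SiO2 per formula unit = 3.0000 × 60.083 = 180.249 g.
SiO2 wt% = 180.249 / 271.723 × 100 = 66.34%.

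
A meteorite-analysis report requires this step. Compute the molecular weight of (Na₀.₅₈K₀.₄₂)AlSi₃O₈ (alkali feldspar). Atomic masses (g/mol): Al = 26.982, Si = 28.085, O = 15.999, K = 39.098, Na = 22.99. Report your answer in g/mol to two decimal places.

268.98 g/mol

M = 0.58·22.99 + 0.42·39.098 + 1·26.982 + 3·28.085 + 8·15.999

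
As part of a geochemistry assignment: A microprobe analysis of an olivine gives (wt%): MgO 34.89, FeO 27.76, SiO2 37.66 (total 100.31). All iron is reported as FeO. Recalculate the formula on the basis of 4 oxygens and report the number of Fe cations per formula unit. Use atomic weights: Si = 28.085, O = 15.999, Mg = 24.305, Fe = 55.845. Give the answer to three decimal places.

MgO (M=40.304): mol = 0.86567; Mg = 0.86567, O = 0.86567.
FeO (M=71.844): mol = 0.38639; Fe = 0.38639, O = 0.38639.
SiO2 (M=60.083): mol = 0.62680; Si = 0.62680, O = 1.25360.
ΣO = 2.50566; factor = 4/ΣO = 1.59639.
Fe apfu = 0.38639 × 1.59639 = 0.617.

0.617 Fe apfu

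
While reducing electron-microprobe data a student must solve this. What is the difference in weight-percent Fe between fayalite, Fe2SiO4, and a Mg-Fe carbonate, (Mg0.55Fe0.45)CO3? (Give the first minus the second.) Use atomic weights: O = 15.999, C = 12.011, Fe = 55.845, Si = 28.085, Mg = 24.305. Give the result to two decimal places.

29.30 percentage points

M(Fe2SiO4) = 203.771 g/mol, so wt% Fe = 111.690/203.771 × 100 = 54.81%.
M((Mg0.55Fe0.45)CO3) = 98.506 g/mol, so wt% Fe = 25.130/98.506 × 100 = 25.51%.
54.81 − 25.51 = 29.30 pp.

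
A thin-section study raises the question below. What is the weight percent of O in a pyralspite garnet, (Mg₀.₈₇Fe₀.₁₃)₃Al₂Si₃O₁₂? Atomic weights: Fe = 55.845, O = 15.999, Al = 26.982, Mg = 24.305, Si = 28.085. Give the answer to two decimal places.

Molar mass of (Mg₀.₈₇Fe₀.₁₃)₃Al₂Si₃O₁₂: 2.61·24.305 + 0.39·55.845 + 2·26.982 + 3·28.085 + 12·15.999 = 415.423 g/mol.
Mass of O per formula unit: 12 × 15.999 = 191.988 g.
Weight fraction O = 191.988 / 415.423 = 0.4622.

46.22 wt%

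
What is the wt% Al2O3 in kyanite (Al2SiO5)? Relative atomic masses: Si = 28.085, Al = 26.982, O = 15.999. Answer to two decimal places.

Formula mass = 162.044 g/mol.
2 Al → 1.0000 mol Al2O3 per formula unit; M(Al2O3) = 101.961, so Al2O3 mass = 101.961 g.
101.961/162.044 × 100 = 62.92 wt%.

62.92 wt%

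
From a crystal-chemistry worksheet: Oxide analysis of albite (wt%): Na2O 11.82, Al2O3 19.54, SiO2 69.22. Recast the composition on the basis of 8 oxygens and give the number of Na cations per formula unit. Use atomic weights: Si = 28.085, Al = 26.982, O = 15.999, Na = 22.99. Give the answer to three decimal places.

0.994 Na apfu

Na2O (M=61.979): mol = 0.19071; Na = 0.38142, O = 0.19071.
Al2O3 (M=101.961): mol = 0.19164; Al = 0.38328, O = 0.57492.
SiO2 (M=60.083): mol = 1.15207; Si = 1.15207, O = 2.30414.
ΣO = 3.06977; factor = 8/ΣO = 2.60606.
Na apfu = 0.38142 × 2.60606 = 0.994.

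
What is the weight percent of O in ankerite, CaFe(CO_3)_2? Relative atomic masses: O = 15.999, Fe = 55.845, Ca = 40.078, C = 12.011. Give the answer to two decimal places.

44.45 weight percent

Molar mass of CaFe(CO_3)_2: 1*40.078 + 1*55.845 + 2*12.011 + 6*15.999 = 215.939 g/mol.
Mass of O per formula unit: 6 × 15.999 = 95.994 g.
Weight fraction O = 95.994 / 215.939 = 0.4445.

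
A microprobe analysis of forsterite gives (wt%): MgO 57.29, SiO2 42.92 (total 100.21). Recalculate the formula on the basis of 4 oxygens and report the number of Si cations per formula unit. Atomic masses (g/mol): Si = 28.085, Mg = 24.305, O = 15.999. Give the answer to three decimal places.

1.003 Si apfu

57.29 wt% MgO ÷ 40.304 g/mol = 1.42145 mol, giving 1.42145 Mg and 1.42145 O.
42.92 wt% SiO2 ÷ 60.083 g/mol = 0.71435 mol, giving 0.71435 Si and 1.42870 O.
Oxygen sums to 2.85015; scaling by 4/2.85015 = 1.40343 puts the formula on 4 O.
Si: 0.71435 × 1.40343 = 1.003 atoms per formula unit.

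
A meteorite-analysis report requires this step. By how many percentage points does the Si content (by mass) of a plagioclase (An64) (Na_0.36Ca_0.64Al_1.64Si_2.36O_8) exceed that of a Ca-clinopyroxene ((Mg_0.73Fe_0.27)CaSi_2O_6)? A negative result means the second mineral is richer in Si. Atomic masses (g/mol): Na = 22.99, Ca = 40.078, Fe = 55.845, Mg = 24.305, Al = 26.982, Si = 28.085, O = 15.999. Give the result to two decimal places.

-0.63 percentage points

M(Na_0.36Ca_0.64Al_1.64Si_2.36O_8) = 272.449 g/mol, so wt% Si = 66.281/272.449 × 100 = 24.33%.
M((Mg_0.73Fe_0.27)CaSi_2O_6) = 225.063 g/mol, so wt% Si = 56.170/225.063 × 100 = 24.96%.
24.33 − 24.96 = -0.63 pp.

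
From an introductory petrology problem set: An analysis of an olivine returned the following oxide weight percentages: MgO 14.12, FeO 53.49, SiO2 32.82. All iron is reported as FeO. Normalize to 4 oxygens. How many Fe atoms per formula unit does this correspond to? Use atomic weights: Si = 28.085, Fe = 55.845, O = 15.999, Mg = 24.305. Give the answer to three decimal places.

14.12 wt% MgO ÷ 40.304 g/mol = 0.35034 mol, giving 0.35034 Mg and 0.35034 O.
53.49 wt% FeO ÷ 71.844 g/mol = 0.74453 mol, giving 0.74453 Fe and 0.74453 O.
32.82 wt% SiO2 ÷ 60.083 g/mol = 0.54624 mol, giving 0.54624 Si and 1.09248 O.
Oxygen sums to 2.18735; scaling by 4/2.18735 = 1.82870 puts the formula on 4 O.
Fe: 0.74453 × 1.82870 = 1.362 atoms per formula unit.

1.362 Fe apfu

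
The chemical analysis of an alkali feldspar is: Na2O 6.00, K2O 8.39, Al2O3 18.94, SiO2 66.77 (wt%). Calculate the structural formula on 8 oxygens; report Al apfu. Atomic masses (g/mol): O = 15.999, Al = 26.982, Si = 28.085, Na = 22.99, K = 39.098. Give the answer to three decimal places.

Na2O: 6.00/61.979 = 0.09681 mol → 0.19362 mol Na, 0.09681 mol O.
K2O: 8.39/94.195 = 0.08907 mol → 0.17814 mol K, 0.08907 mol O.
Al2O3: 18.94/101.961 = 0.18576 mol → 0.37152 mol Al, 0.55728 mol O.
SiO2: 66.77/60.083 = 1.11130 mol → 1.11130 mol Si, 2.22260 mol O.
Total oxygen = 2.96576 mol. Normalization factor = 8/2.96576 = 2.69745.
Al per 8 O = 0.37152 × 2.69745 = 1.002.

1.002 Al apfu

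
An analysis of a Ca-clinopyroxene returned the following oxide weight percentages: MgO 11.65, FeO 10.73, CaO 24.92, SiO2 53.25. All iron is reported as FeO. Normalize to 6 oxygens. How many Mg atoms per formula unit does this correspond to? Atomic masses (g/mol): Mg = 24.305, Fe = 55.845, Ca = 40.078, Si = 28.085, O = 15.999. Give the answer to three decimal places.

0.653 Mg apfu

11.65 wt% MgO ÷ 40.304 g/mol = 0.28905 mol, giving 0.28905 Mg and 0.28905 O.
10.73 wt% FeO ÷ 71.844 g/mol = 0.14935 mol, giving 0.14935 Fe and 0.14935 O.
24.92 wt% CaO ÷ 56.077 g/mol = 0.44439 mol, giving 0.44439 Ca and 0.44439 O.
53.25 wt% SiO2 ÷ 60.083 g/mol = 0.88627 mol, giving 0.88627 Si and 1.77254 O.
Oxygen sums to 2.65533; scaling by 6/2.65533 = 2.25961 puts the formula on 6 O.
Mg: 0.28905 × 2.25961 = 0.653 atoms per formula unit.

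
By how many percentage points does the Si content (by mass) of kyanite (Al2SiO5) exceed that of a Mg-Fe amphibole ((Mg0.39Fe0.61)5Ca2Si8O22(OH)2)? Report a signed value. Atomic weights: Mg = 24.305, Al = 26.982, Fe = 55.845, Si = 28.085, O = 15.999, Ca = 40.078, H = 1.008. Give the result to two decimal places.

First mineral: 28.085 g Si in 162.044 g formula = 17.33 wt% Si.
Second mineral: 224.680 g Si in 908.550 g formula = 24.73 wt% Si.
17.33% − 24.73% gives a difference of -7.40 percentage points.

-7.40 percentage points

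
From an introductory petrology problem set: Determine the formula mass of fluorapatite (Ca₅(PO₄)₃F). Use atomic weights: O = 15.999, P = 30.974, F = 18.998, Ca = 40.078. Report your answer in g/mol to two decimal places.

504.30 g/mol

M = 5·40.078 + 3·30.974 + 12·15.999 + 1·18.998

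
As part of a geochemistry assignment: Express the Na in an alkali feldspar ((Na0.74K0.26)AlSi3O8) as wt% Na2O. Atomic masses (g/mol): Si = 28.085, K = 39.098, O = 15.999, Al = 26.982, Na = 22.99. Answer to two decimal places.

8.61 wt%

Molar mass of (Na0.74K0.26)AlSi3O8 = 0.74·22.99 + 0.26·39.098 + 1·26.982 + 3·28.085 + 8·15.999 = 266.407 g/mol.
Each formula unit contains 0.74 Na, equivalent to 0.74/2 = 0.3700 mol Na2O.
M(Na2O) = 2×22.99 + 1×15.999 = 61.979 g/mol.
Mass of Na2O per formula unit = 0.3700 × 61.979 = 22.932 g.
Na2O wt% = 22.932 / 266.407 × 100 = 8.61%.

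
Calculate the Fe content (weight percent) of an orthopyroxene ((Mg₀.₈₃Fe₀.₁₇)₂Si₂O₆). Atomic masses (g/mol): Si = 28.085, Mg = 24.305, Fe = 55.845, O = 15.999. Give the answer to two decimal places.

8.98 weight percent

Molar mass of (Mg₀.₈₃Fe₀.₁₇)₂Si₂O₆: 1.66*24.305 + 0.34*55.845 + 2*28.085 + 6*15.999 = 211.498 g/mol.
Mass of Fe per formula unit: 0.34 × 55.845 = 18.987 g.
Weight fraction Fe = 18.987 / 211.498 = 0.0898.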